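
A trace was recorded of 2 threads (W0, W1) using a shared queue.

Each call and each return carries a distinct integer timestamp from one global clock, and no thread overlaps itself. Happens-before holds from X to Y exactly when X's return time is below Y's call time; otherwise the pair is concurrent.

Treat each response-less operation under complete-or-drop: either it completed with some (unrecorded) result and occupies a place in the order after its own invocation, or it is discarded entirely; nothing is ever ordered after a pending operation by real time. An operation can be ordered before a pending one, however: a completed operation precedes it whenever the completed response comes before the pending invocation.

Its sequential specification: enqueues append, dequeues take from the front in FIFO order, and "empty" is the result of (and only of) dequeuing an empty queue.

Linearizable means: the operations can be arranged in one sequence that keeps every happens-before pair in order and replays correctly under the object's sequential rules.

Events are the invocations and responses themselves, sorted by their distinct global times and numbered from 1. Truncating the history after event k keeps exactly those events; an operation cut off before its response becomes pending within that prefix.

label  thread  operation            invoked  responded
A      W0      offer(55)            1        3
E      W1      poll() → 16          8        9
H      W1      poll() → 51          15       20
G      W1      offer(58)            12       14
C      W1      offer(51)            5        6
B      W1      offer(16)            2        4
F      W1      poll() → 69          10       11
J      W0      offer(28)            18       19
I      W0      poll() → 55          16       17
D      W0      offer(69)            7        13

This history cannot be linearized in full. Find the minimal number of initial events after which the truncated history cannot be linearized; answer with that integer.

11

one valid order for events 1..10 is B, A, C, D, E:
1. B offer(16), leaving queue <16>
2. A offer(55), leaving queue <16,55>
3. C offer(51), leaving queue <16,55,51>
4. D offer(69) (pending, included), leaving queue <16,55,51,69>
5. E poll() → 16, leaving queue <55,51,69>
event 11 — F's response, time 11 — after it, nothing linearizes
completion choices over the 1 pending operation (D) were checked; none helps
for example A, B, C, E, F (pending dropped) fails at step 4: E poll() → 16 is not legal there
for example B, A, C, E, F (pending dropped) fails at step 5: F poll() → 69 is not legal there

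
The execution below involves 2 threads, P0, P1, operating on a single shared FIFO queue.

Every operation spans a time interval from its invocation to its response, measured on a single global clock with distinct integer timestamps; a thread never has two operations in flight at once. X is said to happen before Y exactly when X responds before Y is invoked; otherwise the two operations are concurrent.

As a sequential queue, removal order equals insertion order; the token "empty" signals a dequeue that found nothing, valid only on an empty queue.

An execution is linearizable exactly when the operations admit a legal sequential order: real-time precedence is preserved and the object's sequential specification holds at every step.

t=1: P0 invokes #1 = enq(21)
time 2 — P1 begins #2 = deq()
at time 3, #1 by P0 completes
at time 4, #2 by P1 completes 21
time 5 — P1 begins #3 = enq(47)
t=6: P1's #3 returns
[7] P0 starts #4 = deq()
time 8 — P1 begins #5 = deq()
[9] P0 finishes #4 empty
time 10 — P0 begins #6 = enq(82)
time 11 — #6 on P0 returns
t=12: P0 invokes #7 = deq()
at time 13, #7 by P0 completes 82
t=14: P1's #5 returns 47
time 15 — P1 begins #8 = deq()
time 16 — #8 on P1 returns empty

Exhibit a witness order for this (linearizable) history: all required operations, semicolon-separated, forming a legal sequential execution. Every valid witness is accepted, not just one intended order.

#1; #2; #3; #5; #4; #6; #7; #8

after step 1 (#1 enq(21)): queue <21>
after step 2 (#2 deq() → 21): queue <>
after step 3 (#3 enq(47)): queue <47>
after step 4 (#5 deq() → 47): queue <>
after step 5 (#4 deq() → empty): queue <>
after step 6 (#6 enq(82)): queue <82>
after step 7 (#7 deq() → 82): queue <>
after step 8 (#8 deq() → empty): queue <>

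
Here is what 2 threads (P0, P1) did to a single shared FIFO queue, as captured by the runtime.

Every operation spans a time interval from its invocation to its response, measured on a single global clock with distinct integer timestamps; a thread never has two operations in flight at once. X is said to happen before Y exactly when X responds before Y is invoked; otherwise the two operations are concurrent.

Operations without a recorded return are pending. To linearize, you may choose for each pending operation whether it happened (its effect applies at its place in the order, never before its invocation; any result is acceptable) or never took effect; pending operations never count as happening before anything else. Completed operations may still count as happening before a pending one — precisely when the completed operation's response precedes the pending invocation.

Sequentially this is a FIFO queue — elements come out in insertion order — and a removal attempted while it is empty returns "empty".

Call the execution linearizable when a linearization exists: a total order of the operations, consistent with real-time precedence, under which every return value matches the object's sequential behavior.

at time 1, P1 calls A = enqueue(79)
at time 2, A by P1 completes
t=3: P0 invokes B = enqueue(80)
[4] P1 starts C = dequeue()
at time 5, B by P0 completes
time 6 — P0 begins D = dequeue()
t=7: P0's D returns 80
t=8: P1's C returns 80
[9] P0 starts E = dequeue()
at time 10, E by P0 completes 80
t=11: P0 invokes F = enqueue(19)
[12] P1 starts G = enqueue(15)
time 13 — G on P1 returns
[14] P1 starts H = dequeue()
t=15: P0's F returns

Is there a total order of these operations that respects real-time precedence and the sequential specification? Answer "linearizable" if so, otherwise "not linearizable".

not linearizable

prefix check: 1..7 passes, 1..8 fails once C's time-8 response joins
real-time-consistent orders of the 4 completed operations: 3 — all fail the FIFO queue replay
e.g. A, B, C, D: illegal at step 3, since C dequeue() → 80 cannot apply there
e.g. A, B, D, C: illegal at step 3, since D dequeue() → 80 cannot apply there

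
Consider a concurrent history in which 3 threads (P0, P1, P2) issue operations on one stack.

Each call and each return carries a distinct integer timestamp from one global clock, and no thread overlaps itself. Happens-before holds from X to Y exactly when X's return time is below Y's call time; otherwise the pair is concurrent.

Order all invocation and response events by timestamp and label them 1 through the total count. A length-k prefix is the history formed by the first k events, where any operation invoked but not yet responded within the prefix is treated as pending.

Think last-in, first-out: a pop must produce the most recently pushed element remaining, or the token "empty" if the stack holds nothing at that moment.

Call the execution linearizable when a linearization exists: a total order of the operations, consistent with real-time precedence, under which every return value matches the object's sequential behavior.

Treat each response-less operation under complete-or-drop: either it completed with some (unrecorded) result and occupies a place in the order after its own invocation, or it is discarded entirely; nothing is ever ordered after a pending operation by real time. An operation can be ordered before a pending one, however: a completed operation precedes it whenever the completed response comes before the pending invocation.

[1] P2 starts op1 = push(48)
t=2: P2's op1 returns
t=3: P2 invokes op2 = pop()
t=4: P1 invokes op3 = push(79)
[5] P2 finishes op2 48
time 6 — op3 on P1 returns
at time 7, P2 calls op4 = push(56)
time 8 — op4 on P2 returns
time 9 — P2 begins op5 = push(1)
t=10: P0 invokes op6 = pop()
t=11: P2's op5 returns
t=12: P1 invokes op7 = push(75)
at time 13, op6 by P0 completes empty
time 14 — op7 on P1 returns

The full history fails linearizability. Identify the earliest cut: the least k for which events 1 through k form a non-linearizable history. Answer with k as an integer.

13

events 1..12 are still linearizable — one witness is op1, op2, op3, op4, op5:
after step 1 (op1 push(48)): stack <48>
after step 2 (op2 pop() → 48): stack <>
after step 3 (op3 push(79)): stack <79>
after step 4 (op4 push(56)): stack <79,56>
after step 5 (op5 push(1)): stack <79,56,1>
adding event 13 (op6 responds at 13) leaves no legal real-time order
include/drop combinations of the 1 pending operation (op7) were all tried; none helps
one such order, op1, op2, op3, op4, op5, op6 (pending dropped), breaks at step 6 where op6 pop() → empty is illegal
one such order, op1, op2, op3, op4, op6, op5 (pending dropped), breaks at step 5 where op6 pop() → empty is illegal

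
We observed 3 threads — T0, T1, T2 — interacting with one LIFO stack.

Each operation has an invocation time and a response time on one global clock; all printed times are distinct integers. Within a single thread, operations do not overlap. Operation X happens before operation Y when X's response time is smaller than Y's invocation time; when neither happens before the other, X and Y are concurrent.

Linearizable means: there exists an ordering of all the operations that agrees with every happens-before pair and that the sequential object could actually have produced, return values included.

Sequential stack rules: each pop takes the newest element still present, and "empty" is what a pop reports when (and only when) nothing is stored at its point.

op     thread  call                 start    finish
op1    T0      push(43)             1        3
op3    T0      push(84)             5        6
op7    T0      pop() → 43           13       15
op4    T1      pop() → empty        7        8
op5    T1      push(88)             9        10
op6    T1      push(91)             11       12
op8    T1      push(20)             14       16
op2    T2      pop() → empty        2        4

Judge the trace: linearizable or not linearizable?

not linearizable

through event 7 a valid linearization exists; event 8 (op4 responding at time 8) ends that
4 completed operations, 2 real-time-consistent orders — every LIFO stack replay fails
one such order, op1, op2, op3, op4, breaks at step 2 where op2 pop() → empty is illegal
one such order, op2, op1, op3, op4, breaks at step 4 where op4 pop() → empty is illegal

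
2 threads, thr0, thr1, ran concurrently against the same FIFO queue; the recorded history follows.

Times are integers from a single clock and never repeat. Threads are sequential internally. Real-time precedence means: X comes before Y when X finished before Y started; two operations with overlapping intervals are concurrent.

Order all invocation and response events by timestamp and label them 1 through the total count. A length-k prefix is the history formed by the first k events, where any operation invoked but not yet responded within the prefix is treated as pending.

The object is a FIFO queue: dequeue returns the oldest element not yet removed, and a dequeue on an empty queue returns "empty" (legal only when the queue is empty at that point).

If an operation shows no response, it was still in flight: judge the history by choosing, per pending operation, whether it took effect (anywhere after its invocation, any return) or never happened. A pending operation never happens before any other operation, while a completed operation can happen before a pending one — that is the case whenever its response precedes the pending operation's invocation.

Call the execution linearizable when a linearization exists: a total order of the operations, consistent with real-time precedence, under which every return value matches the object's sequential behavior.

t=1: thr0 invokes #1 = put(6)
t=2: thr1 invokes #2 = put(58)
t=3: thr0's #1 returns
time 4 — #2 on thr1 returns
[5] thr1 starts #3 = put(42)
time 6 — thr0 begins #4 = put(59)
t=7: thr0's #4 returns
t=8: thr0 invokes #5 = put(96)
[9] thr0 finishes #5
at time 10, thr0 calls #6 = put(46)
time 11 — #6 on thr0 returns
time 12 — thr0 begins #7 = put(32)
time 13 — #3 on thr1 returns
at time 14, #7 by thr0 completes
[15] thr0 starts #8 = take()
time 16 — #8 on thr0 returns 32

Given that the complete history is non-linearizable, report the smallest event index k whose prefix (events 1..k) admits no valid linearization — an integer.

16

events 1..15 are linearizable; a witness order is #1, #2, #3, #4, #5, #6, #7:
step 1: #1 put(6) — queue <6>
step 2: #2 put(58) — queue <6,58>
step 3: #3 put(42) — queue <6,58,42>
step 4: #4 put(59) — queue <6,58,42,59>
step 5: #5 put(96) — queue <6,58,42,59,96>
step 6: #6 put(46) — queue <6,58,42,59,96,46>
step 7: #7 put(32) — queue <6,58,42,59,96,46,32>
once event 16 joins (#8's response, time 16), exhaustive search finds no witness
e.g. #1, #2, #3, #4, #5, #6, #7, #8: illegal at step 8, since #8 take() → 32 cannot apply there
e.g. #1, #2, #4, #3, #5, #6, #7, #8: illegal at step 8, since #8 take() → 32 cannot apply there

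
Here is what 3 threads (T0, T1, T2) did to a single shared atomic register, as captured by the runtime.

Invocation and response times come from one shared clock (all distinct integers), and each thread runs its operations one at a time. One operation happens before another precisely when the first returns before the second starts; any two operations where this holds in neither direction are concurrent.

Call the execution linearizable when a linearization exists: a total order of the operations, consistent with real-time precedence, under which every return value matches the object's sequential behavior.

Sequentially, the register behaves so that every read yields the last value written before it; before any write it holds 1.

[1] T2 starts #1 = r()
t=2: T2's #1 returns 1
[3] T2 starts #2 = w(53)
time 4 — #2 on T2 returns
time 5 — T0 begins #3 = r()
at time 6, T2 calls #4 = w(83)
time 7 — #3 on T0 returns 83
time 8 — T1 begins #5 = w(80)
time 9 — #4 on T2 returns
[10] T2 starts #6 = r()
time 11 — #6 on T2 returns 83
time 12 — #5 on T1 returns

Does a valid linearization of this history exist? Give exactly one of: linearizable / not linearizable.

witness order: #1, #2, #4, #3, #6, #5
1. #1 r() → 1, leaving value 1
2. #2 w(53), leaving value 53
3. #4 w(83), leaving value 83
4. #3 r() → 83, leaving value 83
5. #6 r() → 83, leaving value 83
6. #5 w(80), leaving value 80

linearizable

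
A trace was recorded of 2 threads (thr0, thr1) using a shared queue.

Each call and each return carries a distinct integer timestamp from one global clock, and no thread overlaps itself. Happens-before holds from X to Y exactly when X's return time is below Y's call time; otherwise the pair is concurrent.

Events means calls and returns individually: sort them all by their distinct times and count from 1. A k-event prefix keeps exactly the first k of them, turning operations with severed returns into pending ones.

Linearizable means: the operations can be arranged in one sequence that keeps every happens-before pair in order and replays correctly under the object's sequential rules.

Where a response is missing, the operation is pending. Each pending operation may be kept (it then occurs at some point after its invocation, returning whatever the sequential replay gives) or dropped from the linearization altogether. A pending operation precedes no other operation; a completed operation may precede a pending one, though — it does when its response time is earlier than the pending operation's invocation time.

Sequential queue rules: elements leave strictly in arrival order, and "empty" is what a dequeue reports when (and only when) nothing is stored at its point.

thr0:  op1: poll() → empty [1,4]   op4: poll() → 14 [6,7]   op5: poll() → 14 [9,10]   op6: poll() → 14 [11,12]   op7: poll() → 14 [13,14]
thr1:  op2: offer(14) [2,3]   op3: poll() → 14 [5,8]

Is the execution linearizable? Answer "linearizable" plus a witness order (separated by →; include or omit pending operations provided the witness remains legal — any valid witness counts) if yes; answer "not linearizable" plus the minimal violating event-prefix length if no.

through event 7 a valid linearization exists; event 8 (op3 responding at time 8) ends that
the 4 completed operations admit 4 real-time orders; each fails the queue replay
sample order op1, op2, op3, op4 stalls at step 4 — op4 poll() → 14 has no legal effect
sample order op1, op2, op4, op3 stalls at step 4 — op3 poll() → 14 has no legal effect

not linearizable — minimal violating prefix: 8 events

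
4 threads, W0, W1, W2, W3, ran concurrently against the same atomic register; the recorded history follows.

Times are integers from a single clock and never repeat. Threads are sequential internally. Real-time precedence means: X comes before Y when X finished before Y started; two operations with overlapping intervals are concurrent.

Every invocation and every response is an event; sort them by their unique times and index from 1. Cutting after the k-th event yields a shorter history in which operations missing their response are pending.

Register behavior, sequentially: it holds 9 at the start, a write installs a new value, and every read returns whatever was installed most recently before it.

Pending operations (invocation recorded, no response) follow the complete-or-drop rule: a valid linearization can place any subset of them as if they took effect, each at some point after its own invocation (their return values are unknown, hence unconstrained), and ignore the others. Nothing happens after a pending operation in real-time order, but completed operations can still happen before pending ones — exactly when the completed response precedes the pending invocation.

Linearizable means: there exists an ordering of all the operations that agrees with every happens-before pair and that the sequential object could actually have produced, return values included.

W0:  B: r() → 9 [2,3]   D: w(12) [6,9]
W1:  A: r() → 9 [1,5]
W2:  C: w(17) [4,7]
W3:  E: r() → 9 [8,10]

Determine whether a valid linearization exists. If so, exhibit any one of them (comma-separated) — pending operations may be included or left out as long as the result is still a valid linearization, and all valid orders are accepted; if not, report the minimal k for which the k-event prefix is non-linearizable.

already the first 10 events (up to E's response at time 10) admit no linearization; the first 9 still do
checked exhaustively: 8 real-time-consistent orders of 5 completed operations, zero legal atomic register replays
one such order, A, B, C, D, E, breaks at step 5 where E r() → 9 is illegal
one such order, A, B, C, E, D, breaks at step 4 where E r() → 9 is illegal

not linearizable — minimal violating prefix: 10 events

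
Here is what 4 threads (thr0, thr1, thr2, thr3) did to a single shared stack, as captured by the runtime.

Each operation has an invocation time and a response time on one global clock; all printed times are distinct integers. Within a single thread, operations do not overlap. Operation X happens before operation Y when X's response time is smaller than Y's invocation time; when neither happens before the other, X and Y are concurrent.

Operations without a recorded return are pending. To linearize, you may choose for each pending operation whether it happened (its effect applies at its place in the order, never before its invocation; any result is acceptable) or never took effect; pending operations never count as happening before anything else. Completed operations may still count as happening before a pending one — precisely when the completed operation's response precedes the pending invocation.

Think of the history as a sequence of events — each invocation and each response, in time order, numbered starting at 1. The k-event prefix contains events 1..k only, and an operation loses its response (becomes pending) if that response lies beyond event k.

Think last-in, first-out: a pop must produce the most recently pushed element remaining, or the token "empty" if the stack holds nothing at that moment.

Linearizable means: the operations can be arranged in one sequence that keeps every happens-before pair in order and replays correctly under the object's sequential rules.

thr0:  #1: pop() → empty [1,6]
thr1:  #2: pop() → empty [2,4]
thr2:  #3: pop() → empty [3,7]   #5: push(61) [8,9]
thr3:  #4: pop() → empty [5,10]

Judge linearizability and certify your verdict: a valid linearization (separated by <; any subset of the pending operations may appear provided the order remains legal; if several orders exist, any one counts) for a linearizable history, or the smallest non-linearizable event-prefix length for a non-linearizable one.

linearizable — witness: #1 < #2 < #3 < #4 < #5

step 1: #1 pop() → empty — stack <>
step 2: #2 pop() → empty — stack <>
step 3: #3 pop() → empty — stack <>
step 4: #4 pop() → empty — stack <>
step 5: #5 push(61) — stack <61>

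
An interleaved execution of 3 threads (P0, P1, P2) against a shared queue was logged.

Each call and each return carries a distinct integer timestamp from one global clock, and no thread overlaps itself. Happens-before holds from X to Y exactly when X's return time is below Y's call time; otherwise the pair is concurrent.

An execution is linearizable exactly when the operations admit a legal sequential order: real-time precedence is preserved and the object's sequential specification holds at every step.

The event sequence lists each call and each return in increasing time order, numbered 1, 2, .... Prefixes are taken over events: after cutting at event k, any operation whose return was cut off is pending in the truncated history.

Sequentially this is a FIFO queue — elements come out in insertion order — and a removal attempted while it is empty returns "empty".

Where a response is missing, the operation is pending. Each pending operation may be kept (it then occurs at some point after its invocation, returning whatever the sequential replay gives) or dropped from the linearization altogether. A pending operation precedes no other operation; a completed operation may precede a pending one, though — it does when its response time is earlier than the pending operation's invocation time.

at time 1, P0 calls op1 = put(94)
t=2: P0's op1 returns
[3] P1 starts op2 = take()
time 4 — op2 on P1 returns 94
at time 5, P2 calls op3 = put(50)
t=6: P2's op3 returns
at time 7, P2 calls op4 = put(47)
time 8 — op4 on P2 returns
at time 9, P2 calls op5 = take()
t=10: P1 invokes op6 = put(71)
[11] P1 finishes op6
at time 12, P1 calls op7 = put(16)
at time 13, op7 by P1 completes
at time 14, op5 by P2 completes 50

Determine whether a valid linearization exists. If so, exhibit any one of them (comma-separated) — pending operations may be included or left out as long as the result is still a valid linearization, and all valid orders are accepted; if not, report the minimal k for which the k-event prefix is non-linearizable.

linearizable — witness: op1, op2, op3, op4, op5, op6, op7

after step 1 (op1 put(94)): queue <94>
after step 2 (op2 take() → 94): queue <>
after step 3 (op3 put(50)): queue <50>
after step 4 (op4 put(47)): queue <50,47>
after step 5 (op5 take() → 50): queue <47>
after step 6 (op6 put(71)): queue <47,71>
after step 7 (op7 put(16)): queue <47,71,16>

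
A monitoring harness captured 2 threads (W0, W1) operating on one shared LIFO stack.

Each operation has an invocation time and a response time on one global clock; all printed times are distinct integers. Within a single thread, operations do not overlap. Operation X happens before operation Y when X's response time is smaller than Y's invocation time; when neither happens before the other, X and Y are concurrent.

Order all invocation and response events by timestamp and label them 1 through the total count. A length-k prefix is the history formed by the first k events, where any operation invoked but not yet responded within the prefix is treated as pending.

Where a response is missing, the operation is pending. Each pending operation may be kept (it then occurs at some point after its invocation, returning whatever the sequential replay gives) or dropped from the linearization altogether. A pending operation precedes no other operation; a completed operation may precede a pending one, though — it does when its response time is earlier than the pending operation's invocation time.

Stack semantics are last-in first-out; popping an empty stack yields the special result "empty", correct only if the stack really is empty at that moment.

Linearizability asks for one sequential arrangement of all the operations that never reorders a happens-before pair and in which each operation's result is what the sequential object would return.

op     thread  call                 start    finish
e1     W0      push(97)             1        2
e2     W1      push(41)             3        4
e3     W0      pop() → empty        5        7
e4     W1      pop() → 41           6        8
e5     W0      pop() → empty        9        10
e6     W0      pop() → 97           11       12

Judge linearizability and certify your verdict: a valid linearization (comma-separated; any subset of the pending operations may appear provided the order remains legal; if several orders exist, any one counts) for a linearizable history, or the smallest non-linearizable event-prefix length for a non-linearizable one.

not linearizable — minimal violating prefix: 7 events

already the first 7 events (up to e3's response at time 7) admit no linearization; the first 6 still do
exhaustive check: the 3 completed LIFO stack ops admit one real-time order; illegal
no completion choice of the 1 pending operation (e4) rescues it — every subset was tried
for example e1, e2, e3 (pending dropped) fails at step 3: e3 pop() → empty is not legal there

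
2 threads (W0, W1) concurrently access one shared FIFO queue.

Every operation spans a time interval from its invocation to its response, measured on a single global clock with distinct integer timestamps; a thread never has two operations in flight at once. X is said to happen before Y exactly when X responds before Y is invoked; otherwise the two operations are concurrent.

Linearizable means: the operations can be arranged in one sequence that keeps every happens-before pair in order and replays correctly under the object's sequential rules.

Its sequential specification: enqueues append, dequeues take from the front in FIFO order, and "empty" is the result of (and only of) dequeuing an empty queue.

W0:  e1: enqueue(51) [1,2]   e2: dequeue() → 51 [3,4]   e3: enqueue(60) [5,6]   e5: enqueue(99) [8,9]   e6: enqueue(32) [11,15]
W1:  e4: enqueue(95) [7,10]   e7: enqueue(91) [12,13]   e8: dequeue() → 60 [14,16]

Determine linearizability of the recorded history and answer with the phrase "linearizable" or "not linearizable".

linearizable

a witness: e1, e2, e3, e4, e5, e6, e7, e8
step 1: e1 enqueue(51) — queue <51>
step 2: e2 dequeue() → 51 — queue <>
step 3: e3 enqueue(60) — queue <60>
step 4: e4 enqueue(95) — queue <60,95>
step 5: e5 enqueue(99) — queue <60,95,99>
step 6: e6 enqueue(32) — queue <60,95,99,32>
step 7: e7 enqueue(91) — queue <60,95,99,32,91>
step 8: e8 dequeue() → 60 — queue <95,99,32,91>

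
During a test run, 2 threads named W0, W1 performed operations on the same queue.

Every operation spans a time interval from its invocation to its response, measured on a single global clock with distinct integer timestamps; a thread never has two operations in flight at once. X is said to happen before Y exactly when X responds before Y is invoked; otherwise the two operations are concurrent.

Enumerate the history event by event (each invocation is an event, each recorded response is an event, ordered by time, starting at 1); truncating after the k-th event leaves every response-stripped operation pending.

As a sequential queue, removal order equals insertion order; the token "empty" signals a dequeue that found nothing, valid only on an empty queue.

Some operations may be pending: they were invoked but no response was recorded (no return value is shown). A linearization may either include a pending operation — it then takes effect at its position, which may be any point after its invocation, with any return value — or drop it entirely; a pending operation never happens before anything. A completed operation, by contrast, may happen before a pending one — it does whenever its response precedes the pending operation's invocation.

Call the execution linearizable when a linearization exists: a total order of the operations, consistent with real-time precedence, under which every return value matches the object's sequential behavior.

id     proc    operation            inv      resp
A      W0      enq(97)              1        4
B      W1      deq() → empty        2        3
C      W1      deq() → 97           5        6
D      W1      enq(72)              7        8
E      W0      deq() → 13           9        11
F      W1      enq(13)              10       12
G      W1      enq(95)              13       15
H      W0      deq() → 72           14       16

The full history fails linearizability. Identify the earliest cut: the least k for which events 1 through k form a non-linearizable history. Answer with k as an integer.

events 1..10 are linearizable, e.g. via B, A, C, D:
step 1: B deq() → empty — queue <>
step 2: A enq(97) — queue <97>
step 3: C deq() → 97 — queue <>
step 4: D enq(72) — queue <72>
event 11 — E's response, time 11 — after it, nothing linearizes
including or dropping the 1 pending operation (F) in any combination fails
e.g. A, B, C, D, E (pending dropped): illegal at step 2, since B deq() → empty cannot apply there
e.g. B, A, C, D, E (pending dropped): illegal at step 5, since E deq() → 13 cannot apply there

11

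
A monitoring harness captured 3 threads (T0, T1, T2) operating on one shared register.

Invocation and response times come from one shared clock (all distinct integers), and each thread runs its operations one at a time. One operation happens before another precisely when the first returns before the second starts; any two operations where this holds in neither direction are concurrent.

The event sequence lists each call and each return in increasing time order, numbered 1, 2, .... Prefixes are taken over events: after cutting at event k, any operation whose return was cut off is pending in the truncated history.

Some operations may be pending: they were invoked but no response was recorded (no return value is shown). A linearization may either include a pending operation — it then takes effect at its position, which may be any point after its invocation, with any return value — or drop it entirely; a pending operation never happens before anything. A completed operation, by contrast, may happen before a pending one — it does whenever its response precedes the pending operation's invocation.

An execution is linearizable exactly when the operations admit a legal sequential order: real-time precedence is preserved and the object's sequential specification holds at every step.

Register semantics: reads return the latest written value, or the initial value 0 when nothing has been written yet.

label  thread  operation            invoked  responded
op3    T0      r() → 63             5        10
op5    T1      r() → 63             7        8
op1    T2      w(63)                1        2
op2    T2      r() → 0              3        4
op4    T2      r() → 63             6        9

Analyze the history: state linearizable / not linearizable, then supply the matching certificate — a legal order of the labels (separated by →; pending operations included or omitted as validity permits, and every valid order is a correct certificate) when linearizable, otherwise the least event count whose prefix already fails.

not linearizable — minimal violating prefix: 4 events

cut after 3 events: linearizable; cut after 4 events (op2 responds, time 4): not linearizable
the sole real-time-consistent order of 2 completed operations fails the register replay
for example op1, op2 fails at step 2: op2 r() → 0 is not legal there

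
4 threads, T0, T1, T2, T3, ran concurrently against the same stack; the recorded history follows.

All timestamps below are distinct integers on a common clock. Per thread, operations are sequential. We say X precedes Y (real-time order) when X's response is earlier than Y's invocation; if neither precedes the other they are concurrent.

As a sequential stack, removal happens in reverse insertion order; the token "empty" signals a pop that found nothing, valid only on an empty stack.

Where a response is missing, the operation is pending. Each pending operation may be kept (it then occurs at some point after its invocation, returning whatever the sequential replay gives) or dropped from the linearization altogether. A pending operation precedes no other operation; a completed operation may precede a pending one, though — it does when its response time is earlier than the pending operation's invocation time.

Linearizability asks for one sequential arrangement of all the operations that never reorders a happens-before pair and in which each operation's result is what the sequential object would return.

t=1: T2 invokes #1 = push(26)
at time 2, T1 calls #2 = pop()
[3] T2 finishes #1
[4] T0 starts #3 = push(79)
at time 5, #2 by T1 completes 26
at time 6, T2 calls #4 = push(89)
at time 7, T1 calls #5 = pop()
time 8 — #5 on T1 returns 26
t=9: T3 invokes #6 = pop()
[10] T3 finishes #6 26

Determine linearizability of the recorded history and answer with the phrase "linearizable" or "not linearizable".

already the first 8 events (up to #5's response at time 8) admit no linearization; the first 7 still do
the 3 completed operations admit 2 real-time orders; each fails the stack replay
no completion choice of the 2 pending operations (#3, #4) rescues it — every subset was tried
take #1, #2, #5 (pending dropped): step 3 already fails, because #5 pop() → 26 cannot occur there
take #2, #1, #5 (pending dropped): step 1 already fails, because #2 pop() → 26 cannot occur there

not linearizable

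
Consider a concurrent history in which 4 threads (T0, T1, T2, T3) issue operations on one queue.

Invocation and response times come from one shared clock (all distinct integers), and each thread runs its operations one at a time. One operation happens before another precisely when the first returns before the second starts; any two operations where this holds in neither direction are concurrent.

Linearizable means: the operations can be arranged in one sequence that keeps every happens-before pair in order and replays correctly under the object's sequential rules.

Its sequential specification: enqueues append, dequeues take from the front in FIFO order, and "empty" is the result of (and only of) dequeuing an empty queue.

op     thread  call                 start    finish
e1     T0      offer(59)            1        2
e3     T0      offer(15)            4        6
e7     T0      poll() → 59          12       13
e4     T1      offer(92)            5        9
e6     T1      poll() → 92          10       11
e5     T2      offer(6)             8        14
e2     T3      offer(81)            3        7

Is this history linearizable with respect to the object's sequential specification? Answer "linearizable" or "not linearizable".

already the first 11 events (up to e6's response at time 11) admit no linearization; the first 10 still do
every one of the 6 real-time-consistent orders over 5 completed queue ops fails the sequential spec
no escape via the 1 pending operation (e5): every completion choice fails
sample order e1, e2, e3, e4, e6 (pending dropped) stalls at step 5 — e6 poll() → 92 has no legal effect
sample order e1, e2, e4, e3, e6 (pending dropped) stalls at step 5 — e6 poll() → 92 has no legal effect

not linearizable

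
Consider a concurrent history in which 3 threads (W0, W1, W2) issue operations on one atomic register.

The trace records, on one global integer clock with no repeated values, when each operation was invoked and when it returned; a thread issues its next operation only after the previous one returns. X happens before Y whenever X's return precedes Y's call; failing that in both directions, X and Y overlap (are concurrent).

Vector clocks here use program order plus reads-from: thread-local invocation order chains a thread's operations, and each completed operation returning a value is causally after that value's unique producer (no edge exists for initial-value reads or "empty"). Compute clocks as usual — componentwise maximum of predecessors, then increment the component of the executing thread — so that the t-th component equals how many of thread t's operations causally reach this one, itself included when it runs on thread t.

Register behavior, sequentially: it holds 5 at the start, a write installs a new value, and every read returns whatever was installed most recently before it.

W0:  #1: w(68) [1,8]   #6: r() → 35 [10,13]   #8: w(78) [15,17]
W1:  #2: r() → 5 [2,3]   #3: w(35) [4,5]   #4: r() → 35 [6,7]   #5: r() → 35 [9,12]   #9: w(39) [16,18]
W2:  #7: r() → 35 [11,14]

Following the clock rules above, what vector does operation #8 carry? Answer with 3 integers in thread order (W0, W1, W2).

root op #2, invoked 2: fresh clock plus W1's own tick → (0, 1, 0)
root op #1, invoked 1: fresh clock plus W0's own tick → (1, 0, 0)
VC(#3, invoked at 4): max of VC(#2)=(0, 1, 0), then +1 on thread W1 → (0, 2, 0)
VC(#7, invoked at 11): max of VC(#3)=(0, 2, 0), then +1 on thread W2 → (0, 2, 1)
VC(#4, invoked at 6): max of VC(#3)=(0, 2, 0), then +1 on thread W1 → (0, 3, 0)
VC(#5, invoked at 9): max of VC(#3)=(0, 2, 0), VC(#4)=(0, 3, 0), then +1 on thread W1 → (0, 4, 0)
VC(#6, invoked at 10): max of VC(#1)=(1, 0, 0), VC(#3)=(0, 2, 0), then +1 on thread W0 → (2, 2, 0)
VC(#9, invoked at 16): max of VC(#5)=(0, 4, 0), then +1 on thread W1 → (0, 5, 0)
VC(#8, invoked at 15): max of VC(#6)=(2, 2, 0), then +1 on thread W0 → (3, 2, 0)
target: VC(#8) = (3, 2, 0)

(3, 2, 0)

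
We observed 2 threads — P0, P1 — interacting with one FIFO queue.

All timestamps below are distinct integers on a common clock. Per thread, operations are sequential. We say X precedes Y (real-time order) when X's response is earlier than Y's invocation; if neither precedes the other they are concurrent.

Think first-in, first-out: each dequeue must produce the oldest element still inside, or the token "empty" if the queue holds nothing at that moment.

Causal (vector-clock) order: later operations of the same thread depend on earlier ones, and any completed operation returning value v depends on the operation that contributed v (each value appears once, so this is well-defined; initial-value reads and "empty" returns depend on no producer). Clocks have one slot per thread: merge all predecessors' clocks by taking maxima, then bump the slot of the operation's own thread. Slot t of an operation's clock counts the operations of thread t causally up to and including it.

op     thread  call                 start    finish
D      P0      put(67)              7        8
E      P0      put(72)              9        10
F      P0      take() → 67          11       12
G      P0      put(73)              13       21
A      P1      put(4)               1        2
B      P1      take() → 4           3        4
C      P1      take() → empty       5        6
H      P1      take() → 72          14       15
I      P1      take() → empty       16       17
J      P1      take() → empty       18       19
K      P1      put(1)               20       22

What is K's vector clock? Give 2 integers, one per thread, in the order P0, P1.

(2, 7)

invoked at 1, A has no predecessors; its own P1 bump gives (0, 1)
invoked at 7, D has no predecessors; its own P0 bump gives (1, 0)
invoked at 3, B merges VC(A)=(0, 1) and bumps P1's slot → (0, 2)
invoked at 9, E merges VC(D)=(1, 0) and bumps P0's slot → (2, 0)
invoked at 5, C merges VC(B)=(0, 2) and bumps P1's slot → (0, 3)
invoked at 11, F merges VC(D)=(1, 0), VC(E)=(2, 0) and bumps P0's slot → (3, 0)
invoked at 13, G merges VC(F)=(3, 0) and bumps P0's slot → (4, 0)
invoked at 14, H merges VC(C)=(0, 3), VC(E)=(2, 0) and bumps P1's slot → (2, 4)
invoked at 16, I merges VC(H)=(2, 4) and bumps P1's slot → (2, 5)
invoked at 18, J merges VC(I)=(2, 5) and bumps P1's slot → (2, 6)
invoked at 20, K merges VC(J)=(2, 6) and bumps P1's slot → (2, 7)
target: VC(K) = (2, 7)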